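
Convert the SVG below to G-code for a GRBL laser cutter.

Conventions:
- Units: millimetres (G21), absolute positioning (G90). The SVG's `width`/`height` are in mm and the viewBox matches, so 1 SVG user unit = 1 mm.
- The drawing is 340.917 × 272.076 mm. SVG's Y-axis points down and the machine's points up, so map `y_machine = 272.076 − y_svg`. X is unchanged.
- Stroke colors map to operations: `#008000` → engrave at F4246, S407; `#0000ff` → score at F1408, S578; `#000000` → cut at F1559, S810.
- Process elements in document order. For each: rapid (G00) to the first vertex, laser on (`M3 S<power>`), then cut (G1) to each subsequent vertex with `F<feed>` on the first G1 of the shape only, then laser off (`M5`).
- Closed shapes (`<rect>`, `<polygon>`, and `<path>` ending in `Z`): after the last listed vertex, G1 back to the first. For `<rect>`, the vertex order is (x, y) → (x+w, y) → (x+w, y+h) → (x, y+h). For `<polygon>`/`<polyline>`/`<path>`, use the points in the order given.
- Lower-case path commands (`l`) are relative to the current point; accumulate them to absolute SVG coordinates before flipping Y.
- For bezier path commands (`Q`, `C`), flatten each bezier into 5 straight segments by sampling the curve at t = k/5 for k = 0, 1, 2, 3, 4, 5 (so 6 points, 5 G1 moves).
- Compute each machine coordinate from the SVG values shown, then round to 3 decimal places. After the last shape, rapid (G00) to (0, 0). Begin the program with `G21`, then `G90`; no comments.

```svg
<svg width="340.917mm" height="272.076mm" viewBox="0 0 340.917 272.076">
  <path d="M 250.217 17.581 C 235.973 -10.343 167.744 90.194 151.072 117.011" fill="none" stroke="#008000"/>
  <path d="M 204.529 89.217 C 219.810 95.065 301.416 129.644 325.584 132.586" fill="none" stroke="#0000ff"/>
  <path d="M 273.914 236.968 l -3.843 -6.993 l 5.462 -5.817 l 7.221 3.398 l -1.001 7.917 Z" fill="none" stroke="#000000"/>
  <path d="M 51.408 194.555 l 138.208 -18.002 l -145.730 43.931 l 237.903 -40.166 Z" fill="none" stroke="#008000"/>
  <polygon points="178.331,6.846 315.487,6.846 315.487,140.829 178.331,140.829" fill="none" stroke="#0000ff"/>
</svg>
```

G21
G90
G00 X250.217 Y254.495
M3 S407
G1 X236.037 Y257.452 F4246
G1 X213.966 Y239.282
G1 X189.071 Y209.691
G1 X166.418 Y178.384
G1 X151.072 Y155.065
M5
G00 X204.529 Y182.859
M3 S578
G1 X220.666 Y176.385 F1408
G1 X246.781 Y165.914
G1 X276.933 Y154.343
G1 X305.181 Y144.569
G1 X325.584 Y139.490
M5
G00 X273.914 Y35.108
M3 S810
G1 X270.071 Y42.101 F1559
G1 X275.533 Y47.918
G1 X282.754 Y44.520
G1 X281.753 Y36.603
G1 X273.914 Y35.108
M5
G00 X51.408 Y77.521
M3 S407
G1 X189.616 Y95.523 F4246
G1 X43.886 Y51.592
G1 X281.789 Y91.758
G1 X51.408 Y77.521
M5
G00 X178.331 Y265.230
M3 S578
G1 X315.487 Y265.230 F1408
G1 X315.487 Y131.247
G1 X178.331 Y131.247
G1 X178.331 Y265.230
M5
G00 X0.000 Y0.000

1 u = 1 mm; y_m = 272.076 − y.

[1] `<path>` cubic bezier, #008000→engrave S407 F4246: (250.217,254.495) → (236.037,257.452) → (213.966,239.282) → (189.071,209.691) → (166.418,178.384) → (151.072,155.065)

[2] `<path>` cubic bezier, #0000ff→score S578 F1408: (204.529,182.859) → (220.666,176.385) → (246.781,165.914) → (276.933,154.343) → (305.181,144.569) → (325.584,139.490)

[3] `<path>` regular polygon, #000000→cut S810 F1559: (273.914,35.108) → (270.071,42.101) → (275.533,47.918) → (282.754,44.520) → (281.753,36.603) → (273.914,35.108) (closed)

[4] `<path>` closed polygon, #008000→engrave S407 F4246: (51.408,77.521) → (189.616,95.523) → (43.886,51.592) → (281.789,91.758) → (51.408,77.521) (closed)

[5] `<polygon>` rectangle, #0000ff→score S578 F1408: (178.331,265.230) → (315.487,265.230) → (315.487,131.247) → (178.331,131.247) → (178.331,265.230) (closed)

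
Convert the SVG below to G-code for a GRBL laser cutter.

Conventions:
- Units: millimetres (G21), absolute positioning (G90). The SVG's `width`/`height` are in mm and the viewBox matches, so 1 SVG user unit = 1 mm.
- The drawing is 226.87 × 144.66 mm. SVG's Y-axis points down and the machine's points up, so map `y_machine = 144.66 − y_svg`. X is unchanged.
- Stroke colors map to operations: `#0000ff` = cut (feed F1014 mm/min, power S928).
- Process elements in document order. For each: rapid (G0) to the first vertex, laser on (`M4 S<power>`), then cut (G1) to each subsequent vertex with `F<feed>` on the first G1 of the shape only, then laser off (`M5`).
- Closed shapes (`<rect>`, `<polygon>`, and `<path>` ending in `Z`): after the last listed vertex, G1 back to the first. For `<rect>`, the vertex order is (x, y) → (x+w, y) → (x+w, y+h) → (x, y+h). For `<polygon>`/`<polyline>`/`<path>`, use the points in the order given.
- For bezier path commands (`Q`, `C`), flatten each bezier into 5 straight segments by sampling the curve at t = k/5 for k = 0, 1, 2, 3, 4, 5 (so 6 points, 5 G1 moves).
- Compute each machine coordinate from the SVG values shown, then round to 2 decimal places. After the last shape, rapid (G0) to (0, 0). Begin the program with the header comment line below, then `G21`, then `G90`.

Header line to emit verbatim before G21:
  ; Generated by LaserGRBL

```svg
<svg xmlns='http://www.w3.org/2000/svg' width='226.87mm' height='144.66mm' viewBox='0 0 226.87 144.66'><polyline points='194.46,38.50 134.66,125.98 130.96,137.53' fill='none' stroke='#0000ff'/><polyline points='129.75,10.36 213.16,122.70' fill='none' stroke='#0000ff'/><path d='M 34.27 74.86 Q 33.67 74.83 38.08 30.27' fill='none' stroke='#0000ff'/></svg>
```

; Generated by LaserGRBL
G21
G90
G0 X194.46 Y106.16
M4 S928
G1 X134.66 Y18.68 F1014
G1 X130.96 Y7.13
M5
G0 X129.75 Y134.30
M4 S928
G1 X213.16 Y21.96 F1014
M5
G0 X34.27 Y69.80
M4 S928
G1 X34.23 Y71.59 F1014
G1 X34.59 Y76.95
G1 X35.35 Y85.87
G1 X36.52 Y98.35
G1 X38.08 Y114.39
M5
G0 X0.00 Y0.00

Since the viewBox matches the mm dimensions, user units are millimetres directly. The only transform is the Y-flip y_m = 144.66 − y_svg.

Shape 1 is a open polyline drawn with `<polyline>`. Its stroke #0000ff means cut at S928, F1014. After flipping Y the toolpath is (194.46,106.16) → (134.66,18.68) → (130.96,7.13).

Shape 2 is a line segment drawn with `<polyline>`. Its stroke #0000ff means cut at S928, F1014. After flipping Y the toolpath is (129.75,134.30) → (213.16,21.96).

Shape 3 is a quadratic bezier drawn with `<path>`. Its stroke #0000ff means cut at S928, F1014. After flipping Y the toolpath is (34.27,69.80) → (34.23,71.59) → (34.59,76.95) → (35.35,85.87) → (36.52,98.35) → (38.08,114.39).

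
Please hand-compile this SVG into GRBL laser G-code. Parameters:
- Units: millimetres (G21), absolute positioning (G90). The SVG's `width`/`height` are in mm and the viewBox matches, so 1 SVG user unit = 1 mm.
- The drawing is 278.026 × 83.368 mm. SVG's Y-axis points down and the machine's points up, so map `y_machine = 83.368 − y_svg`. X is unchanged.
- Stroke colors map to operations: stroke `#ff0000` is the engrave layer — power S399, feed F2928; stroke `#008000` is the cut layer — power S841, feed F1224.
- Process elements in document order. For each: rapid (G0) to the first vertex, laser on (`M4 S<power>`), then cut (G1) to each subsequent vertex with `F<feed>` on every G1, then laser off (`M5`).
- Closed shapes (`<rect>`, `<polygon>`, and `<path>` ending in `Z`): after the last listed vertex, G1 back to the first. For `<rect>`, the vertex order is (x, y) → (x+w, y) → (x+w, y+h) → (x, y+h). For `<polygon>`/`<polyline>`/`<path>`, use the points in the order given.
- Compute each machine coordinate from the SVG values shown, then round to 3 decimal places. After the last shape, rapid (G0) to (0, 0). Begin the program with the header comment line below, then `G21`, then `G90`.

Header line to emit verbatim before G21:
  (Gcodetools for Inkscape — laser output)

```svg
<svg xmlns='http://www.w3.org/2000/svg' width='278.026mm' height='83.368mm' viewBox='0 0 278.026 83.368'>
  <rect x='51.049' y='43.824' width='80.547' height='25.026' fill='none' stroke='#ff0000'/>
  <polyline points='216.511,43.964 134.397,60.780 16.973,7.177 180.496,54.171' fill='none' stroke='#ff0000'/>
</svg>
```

(Gcodetools for Inkscape — laser output)
G21
G90
G0 X51.049 Y39.544
M4 S399
G1 X131.596 Y39.544 F2928
G1 X131.596 Y14.518 F2928
G1 X51.049 Y14.518 F2928
G1 X51.049 Y39.544 F2928
M5
G0 X216.511 Y39.404
M4 S399
G1 X134.397 Y22.588 F2928
G1 X16.973 Y76.191 F2928
G1 X180.496 Y29.197 F2928
M5
G0 X0.000 Y0.000

1 u = 1 mm; y_m = 83.368 − y.

[1] `<rect>` rectangle, #ff0000→engrave S399 F2928: (51.049,39.544) → (131.596,39.544) → (131.596,14.518) → (51.049,14.518) → (51.049,39.544) (closed)

[2] `<polyline>` open polyline, #ff0000→engrave S399 F2928: (216.511,39.404) → (134.397,22.588) → (16.973,76.191) → (180.496,29.197)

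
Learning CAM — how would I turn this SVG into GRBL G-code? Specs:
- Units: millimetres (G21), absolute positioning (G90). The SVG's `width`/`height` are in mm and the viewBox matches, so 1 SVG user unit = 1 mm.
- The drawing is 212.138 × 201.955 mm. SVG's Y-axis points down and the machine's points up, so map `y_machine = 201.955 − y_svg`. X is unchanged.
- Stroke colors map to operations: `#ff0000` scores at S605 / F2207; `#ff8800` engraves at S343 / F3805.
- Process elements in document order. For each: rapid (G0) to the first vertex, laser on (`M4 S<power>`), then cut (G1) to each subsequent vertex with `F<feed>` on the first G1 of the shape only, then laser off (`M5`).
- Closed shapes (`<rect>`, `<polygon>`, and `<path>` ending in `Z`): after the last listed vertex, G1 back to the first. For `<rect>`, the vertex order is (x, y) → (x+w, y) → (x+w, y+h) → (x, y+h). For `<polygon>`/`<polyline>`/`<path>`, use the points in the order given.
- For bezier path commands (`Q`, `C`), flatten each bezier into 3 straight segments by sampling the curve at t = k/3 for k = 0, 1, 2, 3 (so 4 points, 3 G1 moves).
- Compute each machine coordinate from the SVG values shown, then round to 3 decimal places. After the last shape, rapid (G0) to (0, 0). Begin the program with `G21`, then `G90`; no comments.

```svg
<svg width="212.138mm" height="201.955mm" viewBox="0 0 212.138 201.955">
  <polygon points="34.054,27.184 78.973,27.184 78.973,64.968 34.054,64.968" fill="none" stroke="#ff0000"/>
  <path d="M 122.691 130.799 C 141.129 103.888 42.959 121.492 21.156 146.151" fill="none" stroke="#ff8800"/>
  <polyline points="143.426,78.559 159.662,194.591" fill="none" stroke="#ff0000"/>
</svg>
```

viewBox `0 0 212.138 201.955` with mm width/height → 1 unit = 1 mm. Flip: y_m = 201.955 − y_svg.

**Shape 1** — `<polygon>` rectangle, stroke `#ff0000` → score (S605, F2207). Machine vertices: (34.054,174.771) → (78.973,174.771) → (78.973,136.987) → (34.054,136.987) → (34.054,174.771). Closed: final G1 returns to the first vertex.

**Shape 2** — `<path>` cubic bezier, stroke `#ff8800` → engrave (S343, F3805). Control points (SVG): P0=(122.691,130.799), P1=(141.129,103.888), P2=(42.959,121.492), P3=(21.156,146.151); sampled at t=k/3. Machine vertices: (122.691,71.156) → (109.407,84.616) → (61.267,76.724) → (21.156,55.804). Open path.

**Shape 3** — `<polyline>` line segment, stroke `#ff0000` → score (S605, F2207). Machine vertices: (143.426,123.396) → (159.662,7.364). Open path.

G21
G90
G0 X34.054 Y174.771
M4 S605
G1 X78.973 Y174.771 F2207
G1 X78.973 Y136.987
G1 X34.054 Y136.987
G1 X34.054 Y174.771
M5
G0 X122.691 Y71.156
M4 S343
G1 X109.407 Y84.616 F3805
G1 X61.267 Y76.724
G1 X21.156 Y55.804
M5
G0 X143.426 Y123.396
M4 S605
G1 X159.662 Y7.364 F2207
M5
G0 X0.000 Y0.000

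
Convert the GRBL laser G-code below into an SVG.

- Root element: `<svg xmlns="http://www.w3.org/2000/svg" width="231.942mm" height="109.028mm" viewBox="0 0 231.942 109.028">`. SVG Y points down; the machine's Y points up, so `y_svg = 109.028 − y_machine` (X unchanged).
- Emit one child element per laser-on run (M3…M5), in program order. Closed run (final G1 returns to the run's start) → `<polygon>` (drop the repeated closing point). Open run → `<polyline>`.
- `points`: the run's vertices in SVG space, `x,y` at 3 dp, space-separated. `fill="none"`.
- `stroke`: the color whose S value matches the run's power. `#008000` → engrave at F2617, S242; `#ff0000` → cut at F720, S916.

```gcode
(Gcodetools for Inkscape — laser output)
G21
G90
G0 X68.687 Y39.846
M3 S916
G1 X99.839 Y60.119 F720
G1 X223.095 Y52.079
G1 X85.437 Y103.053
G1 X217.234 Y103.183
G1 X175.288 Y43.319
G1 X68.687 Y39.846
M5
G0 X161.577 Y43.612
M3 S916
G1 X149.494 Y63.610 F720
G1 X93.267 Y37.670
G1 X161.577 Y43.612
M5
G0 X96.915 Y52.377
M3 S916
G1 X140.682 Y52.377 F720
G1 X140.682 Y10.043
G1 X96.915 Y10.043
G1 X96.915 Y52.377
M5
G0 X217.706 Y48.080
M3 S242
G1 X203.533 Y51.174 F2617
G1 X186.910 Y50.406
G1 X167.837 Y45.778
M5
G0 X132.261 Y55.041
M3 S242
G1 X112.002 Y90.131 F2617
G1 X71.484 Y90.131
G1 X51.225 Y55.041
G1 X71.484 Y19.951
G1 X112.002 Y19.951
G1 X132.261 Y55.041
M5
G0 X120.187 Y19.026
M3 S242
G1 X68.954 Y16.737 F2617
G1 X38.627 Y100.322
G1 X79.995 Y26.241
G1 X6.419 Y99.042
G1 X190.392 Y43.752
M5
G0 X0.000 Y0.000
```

y_svg = 109.028 − y_m.

[1] S916→`#ff0000` (cut); closed run; points: 68.687,69.182 99.839,48.909 223.095,56.949 85.437,5.975 217.234,5.845 175.288,65.709

[2] S916→`#ff0000` (cut); closed run; points: 161.577,65.416 149.494,45.418 93.267,71.358

[3] S916→`#ff0000` (cut); closed run; points: 96.915,56.651 140.682,56.651 140.682,98.985 96.915,98.985

[4] S242→`#008000` (engrave); open run; points: 217.706,60.948 203.533,57.854 186.910,58.622 167.837,63.250

[5] S242→`#008000` (engrave); closed run; points: 132.261,53.987 112.002,18.897 71.484,18.897 51.225,53.987 71.484,89.077 112.002,89.077

[6] S242→`#008000` (engrave); open run; points: 120.187,90.002 68.954,92.291 38.627,8.706 79.995,82.787 6.419,9.986 190.392,65.276

<svg xmlns="http://www.w3.org/2000/svg" width="231.942mm" height="109.028mm" viewBox="0 0 231.942 109.028">
  <polygon points="68.687,69.182 99.839,48.909 223.095,56.949 85.437,5.975 217.234,5.845 175.288,65.709" fill="none" stroke="#ff0000"/>
  <polygon points="161.577,65.416 149.494,45.418 93.267,71.358" fill="none" stroke="#ff0000"/>
  <polygon points="96.915,56.651 140.682,56.651 140.682,98.985 96.915,98.985" fill="none" stroke="#ff0000"/>
  <polyline points="217.706,60.948 203.533,57.854 186.910,58.622 167.837,63.250" fill="none" stroke="#008000"/>
  <polygon points="132.261,53.987 112.002,18.897 71.484,18.897 51.225,53.987 71.484,89.077 112.002,89.077" fill="none" stroke="#008000"/>
  <polyline points="120.187,90.002 68.954,92.291 38.627,8.706 79.995,82.787 6.419,9.986 190.392,65.276" fill="none" stroke="#008000"/>
</svg>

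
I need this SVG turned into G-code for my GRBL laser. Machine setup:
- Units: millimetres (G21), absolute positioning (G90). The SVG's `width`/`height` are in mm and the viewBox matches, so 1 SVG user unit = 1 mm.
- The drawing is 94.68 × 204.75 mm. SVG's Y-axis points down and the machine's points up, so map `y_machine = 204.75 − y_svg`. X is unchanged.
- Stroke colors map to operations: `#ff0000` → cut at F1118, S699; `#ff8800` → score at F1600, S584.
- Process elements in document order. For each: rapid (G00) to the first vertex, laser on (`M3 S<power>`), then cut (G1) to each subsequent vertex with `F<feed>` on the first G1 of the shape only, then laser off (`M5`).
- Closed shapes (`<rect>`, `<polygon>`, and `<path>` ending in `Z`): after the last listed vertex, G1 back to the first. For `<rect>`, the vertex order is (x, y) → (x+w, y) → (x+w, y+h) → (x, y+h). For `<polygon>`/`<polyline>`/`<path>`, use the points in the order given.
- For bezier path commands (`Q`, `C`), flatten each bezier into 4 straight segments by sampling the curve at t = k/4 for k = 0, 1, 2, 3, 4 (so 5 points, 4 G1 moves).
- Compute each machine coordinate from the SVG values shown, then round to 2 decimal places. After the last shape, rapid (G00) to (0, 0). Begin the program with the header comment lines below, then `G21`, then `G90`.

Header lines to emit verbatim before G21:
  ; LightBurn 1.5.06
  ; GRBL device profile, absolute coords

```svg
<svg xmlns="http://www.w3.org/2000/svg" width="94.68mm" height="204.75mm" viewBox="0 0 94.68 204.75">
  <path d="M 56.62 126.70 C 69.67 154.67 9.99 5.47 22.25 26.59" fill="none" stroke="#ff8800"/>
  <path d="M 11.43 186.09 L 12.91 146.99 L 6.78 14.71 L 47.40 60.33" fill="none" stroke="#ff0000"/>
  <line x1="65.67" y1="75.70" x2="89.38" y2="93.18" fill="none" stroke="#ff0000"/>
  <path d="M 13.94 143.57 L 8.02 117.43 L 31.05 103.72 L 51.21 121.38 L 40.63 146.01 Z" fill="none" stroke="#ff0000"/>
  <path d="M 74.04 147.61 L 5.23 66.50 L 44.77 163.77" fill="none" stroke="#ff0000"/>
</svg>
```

; LightBurn 1.5.06
; GRBL device profile, absolute coords
G21
G90
G00 X56.62 Y78.05
M3 S584
G1 X55.03 Y84.86 F1600
G1 X39.73 Y125.54
G1 X24.28 Y167.49
G1 X22.25 Y178.16
M5
G00 X11.43 Y18.66
M3 S699
G1 X12.91 Y57.76 F1118
G1 X6.78 Y190.04
G1 X47.40 Y144.42
M5
G00 X65.67 Y129.05
M3 S699
G1 X89.38 Y111.57 F1118
M5
G00 X13.94 Y61.18
M3 S699
G1 X8.02 Y87.32 F1118
G1 X31.05 Y101.03
G1 X51.21 Y83.37
G1 X40.63 Y58.74
G1 X13.94 Y61.18
M5
G00 X74.04 Y57.14
M3 S699
G1 X5.23 Y138.25 F1118
G1 X44.77 Y40.98
M5
G00 X0.00 Y0.00

1 u = 1 mm; y_m = 204.75 − y.

[1] `<path>` cubic bezier, #ff8800→score S584 F1600: (56.62,78.05) → (55.03,84.86) → (39.73,125.54) → (24.28,167.49) → (22.25,178.16)

[2] `<path>` open polyline, #ff0000→cut S699 F1118: (11.43,18.66) → (12.91,57.76) → (6.78,190.04) → (47.40,144.42)

[3] `<line>` line segment, #ff0000→cut S699 F1118: (65.67,129.05) → (89.38,111.57)

[4] `<path>` regular polygon, #ff0000→cut S699 F1118: (13.94,61.18) → (8.02,87.32) → (31.05,101.03) → (51.21,83.37) → (40.63,58.74) → (13.94,61.18) (closed)

[5] `<path>` open polyline, #ff0000→cut S699 F1118: (74.04,57.14) → (5.23,138.25) → (44.77,40.98)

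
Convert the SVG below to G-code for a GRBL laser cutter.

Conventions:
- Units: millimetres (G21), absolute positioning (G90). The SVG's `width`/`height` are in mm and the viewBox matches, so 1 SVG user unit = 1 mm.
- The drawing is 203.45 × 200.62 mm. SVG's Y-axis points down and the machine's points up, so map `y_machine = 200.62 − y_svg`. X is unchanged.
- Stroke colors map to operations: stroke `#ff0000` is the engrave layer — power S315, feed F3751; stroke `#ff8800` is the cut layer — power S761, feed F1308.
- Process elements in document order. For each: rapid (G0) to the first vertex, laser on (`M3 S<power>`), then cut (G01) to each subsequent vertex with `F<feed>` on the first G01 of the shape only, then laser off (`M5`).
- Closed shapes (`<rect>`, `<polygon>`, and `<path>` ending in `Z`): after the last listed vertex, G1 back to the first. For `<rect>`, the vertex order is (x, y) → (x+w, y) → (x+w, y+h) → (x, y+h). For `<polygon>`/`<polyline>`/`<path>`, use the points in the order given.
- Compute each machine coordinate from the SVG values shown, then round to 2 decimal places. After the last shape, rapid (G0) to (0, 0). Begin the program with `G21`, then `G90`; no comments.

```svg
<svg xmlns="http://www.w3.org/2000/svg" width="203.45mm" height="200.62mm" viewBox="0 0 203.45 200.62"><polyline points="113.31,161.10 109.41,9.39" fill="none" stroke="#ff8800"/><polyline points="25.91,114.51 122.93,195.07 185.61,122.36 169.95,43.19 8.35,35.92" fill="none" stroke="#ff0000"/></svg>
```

G21
G90
G0 X113.31 Y39.52
M3 S761
G01 X109.41 Y191.23 F1308
M5
G0 X25.91 Y86.11
M3 S315
G01 X122.93 Y5.55 F3751
G01 X185.61 Y78.26
G01 X169.95 Y157.43
G01 X8.35 Y164.70
M5
G0 X0.00 Y0.00

viewBox `0 0 203.45 200.62` with mm width/height → 1 unit = 1 mm. Flip: y_m = 200.62 − y_svg.

**Shape 1** — `<polyline>` line segment, stroke `#ff8800` → cut (S761, F1308). Machine vertices: (113.31,39.52) → (109.41,191.23). Open path.

**Shape 2** — `<polyline>` open polyline, stroke `#ff0000` → engrave (S315, F3751). Machine vertices: (25.91,86.11) → (122.93,5.55) → (185.61,78.26) → (169.95,157.43) → (8.35,164.70). Open path.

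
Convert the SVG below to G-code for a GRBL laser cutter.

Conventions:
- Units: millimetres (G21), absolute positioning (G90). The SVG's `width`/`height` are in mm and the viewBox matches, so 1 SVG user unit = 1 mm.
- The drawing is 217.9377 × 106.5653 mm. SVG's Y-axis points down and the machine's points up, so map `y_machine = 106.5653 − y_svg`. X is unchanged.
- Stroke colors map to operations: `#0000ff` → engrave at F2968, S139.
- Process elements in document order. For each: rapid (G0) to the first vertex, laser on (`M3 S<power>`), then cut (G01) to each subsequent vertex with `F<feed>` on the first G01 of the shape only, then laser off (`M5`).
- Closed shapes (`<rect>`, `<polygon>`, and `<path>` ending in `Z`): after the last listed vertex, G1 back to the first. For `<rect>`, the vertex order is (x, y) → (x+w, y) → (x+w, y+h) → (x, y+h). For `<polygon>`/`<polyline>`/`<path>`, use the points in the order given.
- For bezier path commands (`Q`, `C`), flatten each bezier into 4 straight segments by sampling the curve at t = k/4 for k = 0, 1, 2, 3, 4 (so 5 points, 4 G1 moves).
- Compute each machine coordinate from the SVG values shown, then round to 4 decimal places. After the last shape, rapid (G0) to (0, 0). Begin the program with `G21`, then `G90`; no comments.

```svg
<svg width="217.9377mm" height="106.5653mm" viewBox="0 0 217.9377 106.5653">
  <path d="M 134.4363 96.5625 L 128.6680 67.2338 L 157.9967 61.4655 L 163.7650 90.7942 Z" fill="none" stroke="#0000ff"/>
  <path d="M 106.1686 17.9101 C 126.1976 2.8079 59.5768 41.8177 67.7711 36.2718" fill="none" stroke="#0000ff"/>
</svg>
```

G21
G90
G0 X134.4363 Y10.0028
M3 S139
G01 X128.6680 Y39.3315 F2968
G01 X157.9967 Y45.0998
G01 X163.7650 Y15.7711
G01 X134.4363 Y10.0028
M5
G0 X106.1686 Y88.6552
M3 S139
G01 X107.4664 Y91.3775 F2968
G01 X91.4079 Y83.0580
G01 X73.1303 Y72.9466
G01 X67.7711 Y70.2935
M5
G0 X0.0000 Y0.0000

Since the viewBox matches the mm dimensions, user units are millimetres directly. The only transform is the Y-flip y_m = 106.5653 − y_svg.

Shape 1 is a regular polygon drawn with `<path>`. Its stroke #0000ff means engrave at S139, F2968. After flipping Y the toolpath is (134.4363,10.0028) → (128.6680,39.3315) → (157.9967,45.0998) → (163.7650,15.7711) → (134.4363,10.0028), returning to the start.

Shape 2 is a cubic bezier drawn with `<path>`. Its stroke #0000ff means engrave at S139, F2968. After flipping Y the toolpath is (106.1686,88.6552) → (107.4664,91.3775) → (91.4079,83.0580) → (73.1303,72.9466) → (67.7711,70.2935).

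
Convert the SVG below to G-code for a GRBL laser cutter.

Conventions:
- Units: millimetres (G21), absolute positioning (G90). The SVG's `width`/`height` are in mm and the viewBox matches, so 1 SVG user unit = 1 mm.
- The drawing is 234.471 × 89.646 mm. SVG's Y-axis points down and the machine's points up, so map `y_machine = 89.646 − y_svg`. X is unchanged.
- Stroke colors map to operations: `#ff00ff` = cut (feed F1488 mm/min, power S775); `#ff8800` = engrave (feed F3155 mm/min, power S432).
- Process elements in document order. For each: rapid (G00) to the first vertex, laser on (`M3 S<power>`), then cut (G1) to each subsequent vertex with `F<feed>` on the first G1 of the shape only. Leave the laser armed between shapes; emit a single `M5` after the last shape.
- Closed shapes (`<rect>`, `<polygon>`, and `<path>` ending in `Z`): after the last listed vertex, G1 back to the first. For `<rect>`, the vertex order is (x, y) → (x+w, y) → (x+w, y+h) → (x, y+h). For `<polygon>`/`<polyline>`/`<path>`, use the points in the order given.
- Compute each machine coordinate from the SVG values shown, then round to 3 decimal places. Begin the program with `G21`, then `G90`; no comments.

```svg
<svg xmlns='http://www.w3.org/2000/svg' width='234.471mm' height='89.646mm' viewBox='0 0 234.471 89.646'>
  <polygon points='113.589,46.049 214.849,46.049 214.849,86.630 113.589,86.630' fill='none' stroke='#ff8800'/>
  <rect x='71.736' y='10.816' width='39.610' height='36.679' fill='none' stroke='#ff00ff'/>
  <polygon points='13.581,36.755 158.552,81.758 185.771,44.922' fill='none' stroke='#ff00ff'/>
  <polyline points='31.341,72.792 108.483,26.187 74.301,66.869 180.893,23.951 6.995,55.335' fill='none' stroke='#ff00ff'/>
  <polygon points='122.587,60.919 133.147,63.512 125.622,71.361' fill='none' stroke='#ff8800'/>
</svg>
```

G21
G90
G00 X113.589 Y43.597
M3 S432
G1 X214.849 Y43.597 F3155
G1 X214.849 Y3.016
G1 X113.589 Y3.016
G1 X113.589 Y43.597
G00 X71.736 Y78.830
M3 S775
G1 X111.346 Y78.830 F1488
G1 X111.346 Y42.151
G1 X71.736 Y42.151
G1 X71.736 Y78.830
G00 X13.581 Y52.891
M3 S775
G1 X158.552 Y7.888 F1488
G1 X185.771 Y44.724
G1 X13.581 Y52.891
G00 X31.341 Y16.854
M3 S775
G1 X108.483 Y63.459 F1488
G1 X74.301 Y22.777
G1 X180.893 Y65.695
G1 X6.995 Y34.311
G00 X122.587 Y28.727
M3 S432
G1 X133.147 Y26.134 F3155
G1 X125.622 Y18.285
G1 X122.587 Y28.727
M5

Since the viewBox matches the mm dimensions, user units are millimetres directly. The only transform is the Y-flip y_m = 89.646 − y_svg.

Shape 1 is a rectangle drawn with `<polygon>`. Its stroke #ff8800 means engrave at S432, F3155. After flipping Y the toolpath is (113.589,43.597) → (214.849,43.597) → (214.849,3.016) → (113.589,3.016) → (113.589,43.597), returning to the start.

Shape 2 is a rectangle drawn with `<rect>`. Its stroke #ff00ff means cut at S775, F1488. After flipping Y the toolpath is (71.736,78.830) → (111.346,78.830) → (111.346,42.151) → (71.736,42.151) → (71.736,78.830), returning to the start.

Shape 3 is a closed polygon drawn with `<polygon>`. Its stroke #ff00ff means cut at S775, F1488. After flipping Y the toolpath is (13.581,52.891) → (158.552,7.888) → (185.771,44.724) → (13.581,52.891), returning to the start.

Shape 4 is a open polyline drawn with `<polyline>`. Its stroke #ff00ff means cut at S775, F1488. After flipping Y the toolpath is (31.341,16.854) → (108.483,63.459) → (74.301,22.777) → (180.893,65.695) → (6.995,34.311).

Shape 5 is a regular polygon drawn with `<polygon>`. Its stroke #ff8800 means engrave at S432, F3155. After flipping Y the toolpath is (122.587,28.727) → (133.147,26.134) → (125.622,18.285) → (122.587,28.727), returning to the start.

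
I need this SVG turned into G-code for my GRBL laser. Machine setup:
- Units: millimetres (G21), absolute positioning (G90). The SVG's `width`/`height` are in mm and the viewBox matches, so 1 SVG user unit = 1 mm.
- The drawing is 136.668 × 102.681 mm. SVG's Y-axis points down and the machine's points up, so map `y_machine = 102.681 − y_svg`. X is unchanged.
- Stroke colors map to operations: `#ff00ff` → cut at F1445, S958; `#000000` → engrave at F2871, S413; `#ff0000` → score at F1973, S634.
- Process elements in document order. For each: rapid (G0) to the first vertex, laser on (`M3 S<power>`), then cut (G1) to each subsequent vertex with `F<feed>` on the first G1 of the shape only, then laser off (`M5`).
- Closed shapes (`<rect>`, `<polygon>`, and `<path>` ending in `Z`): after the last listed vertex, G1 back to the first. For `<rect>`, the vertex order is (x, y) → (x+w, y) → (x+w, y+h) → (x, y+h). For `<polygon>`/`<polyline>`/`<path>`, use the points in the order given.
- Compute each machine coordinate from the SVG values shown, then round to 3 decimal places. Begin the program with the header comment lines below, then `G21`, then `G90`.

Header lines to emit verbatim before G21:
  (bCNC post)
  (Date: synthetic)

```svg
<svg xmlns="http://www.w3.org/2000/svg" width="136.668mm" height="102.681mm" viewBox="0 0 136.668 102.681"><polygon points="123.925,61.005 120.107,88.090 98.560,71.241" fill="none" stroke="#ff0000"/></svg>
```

1 u = 1 mm; y_m = 102.681 − y.

[1] `<polygon>` regular polygon, #ff0000→score S634 F1973: (123.925,41.676) → (120.107,14.591) → (98.560,31.440) → (123.925,41.676) (closed)

(bCNC post)
(Date: synthetic)
G21
G90
G0 X123.925 Y41.676
M3 S634
G1 X120.107 Y14.591 F1973
G1 X98.560 Y31.440
G1 X123.925 Y41.676
M5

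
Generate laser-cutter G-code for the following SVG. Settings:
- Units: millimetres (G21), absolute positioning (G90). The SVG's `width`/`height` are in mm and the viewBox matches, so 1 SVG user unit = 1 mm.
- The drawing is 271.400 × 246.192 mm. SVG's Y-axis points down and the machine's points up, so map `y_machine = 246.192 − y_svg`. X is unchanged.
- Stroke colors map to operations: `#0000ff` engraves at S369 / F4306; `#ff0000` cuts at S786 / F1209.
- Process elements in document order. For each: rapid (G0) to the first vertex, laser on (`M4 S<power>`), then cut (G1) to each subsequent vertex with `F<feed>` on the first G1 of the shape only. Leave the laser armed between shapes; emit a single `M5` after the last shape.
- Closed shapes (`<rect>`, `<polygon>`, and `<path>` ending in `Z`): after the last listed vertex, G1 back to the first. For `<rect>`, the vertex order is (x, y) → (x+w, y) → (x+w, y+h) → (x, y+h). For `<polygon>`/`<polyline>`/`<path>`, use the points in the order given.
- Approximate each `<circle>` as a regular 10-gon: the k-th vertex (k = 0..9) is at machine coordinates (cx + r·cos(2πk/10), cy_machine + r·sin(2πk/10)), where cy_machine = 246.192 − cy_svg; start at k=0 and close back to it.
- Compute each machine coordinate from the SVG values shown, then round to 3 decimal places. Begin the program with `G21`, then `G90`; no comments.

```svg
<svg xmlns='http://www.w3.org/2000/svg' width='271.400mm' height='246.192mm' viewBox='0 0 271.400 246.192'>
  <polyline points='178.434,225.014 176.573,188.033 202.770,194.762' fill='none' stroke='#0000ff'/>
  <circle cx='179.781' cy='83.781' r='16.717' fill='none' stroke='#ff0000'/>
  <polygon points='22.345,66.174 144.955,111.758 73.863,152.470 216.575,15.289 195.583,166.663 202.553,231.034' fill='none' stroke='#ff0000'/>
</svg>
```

viewBox `0 0 271.400 246.192` with mm width/height → 1 unit = 1 mm. Flip: y_m = 246.192 − y_svg.

**Shape 1** — `<polyline>` open polyline, stroke `#0000ff` → engrave (S369, F4306). Machine vertices: (178.434,21.178) → (176.573,58.159) → (202.770,51.430). Open path.

**Shape 2** — `<circle>` circle, stroke `#ff0000` → cut (S786, F1209). Machine vertices: (196.498,162.411) → (193.305,172.237) → (184.947,178.310) → (174.615,178.310) → (166.257,172.237) → (163.064,162.411) → (166.257,152.585) → (174.615,146.512) → (184.947,146.512) → (193.305,152.585) → (196.498,162.411). Closed: final G1 returns to the first vertex.

**Shape 3** — `<polygon>` closed polygon, stroke `#ff0000` → cut (S786, F1209). Machine vertices: (22.345,180.018) → (144.955,134.434) → (73.863,93.722) → (216.575,230.903) → (195.583,79.529) → (202.553,15.158) → (22.345,180.018). Closed: final G1 returns to the first vertex.

G21
G90
G0 X178.434 Y21.178
M4 S369
G1 X176.573 Y58.159 F4306
G1 X202.770 Y51.430
G0 X196.498 Y162.411
M4 S786
G1 X193.305 Y172.237 F1209
G1 X184.947 Y178.310
G1 X174.615 Y178.310
G1 X166.257 Y172.237
G1 X163.064 Y162.411
G1 X166.257 Y152.585
G1 X174.615 Y146.512
G1 X184.947 Y146.512
G1 X193.305 Y152.585
G1 X196.498 Y162.411
G0 X22.345 Y180.018
M4 S786
G1 X144.955 Y134.434 F1209
G1 X73.863 Y93.722
G1 X216.575 Y230.903
G1 X195.583 Y79.529
G1 X202.553 Y15.158
G1 X22.345 Y180.018
M5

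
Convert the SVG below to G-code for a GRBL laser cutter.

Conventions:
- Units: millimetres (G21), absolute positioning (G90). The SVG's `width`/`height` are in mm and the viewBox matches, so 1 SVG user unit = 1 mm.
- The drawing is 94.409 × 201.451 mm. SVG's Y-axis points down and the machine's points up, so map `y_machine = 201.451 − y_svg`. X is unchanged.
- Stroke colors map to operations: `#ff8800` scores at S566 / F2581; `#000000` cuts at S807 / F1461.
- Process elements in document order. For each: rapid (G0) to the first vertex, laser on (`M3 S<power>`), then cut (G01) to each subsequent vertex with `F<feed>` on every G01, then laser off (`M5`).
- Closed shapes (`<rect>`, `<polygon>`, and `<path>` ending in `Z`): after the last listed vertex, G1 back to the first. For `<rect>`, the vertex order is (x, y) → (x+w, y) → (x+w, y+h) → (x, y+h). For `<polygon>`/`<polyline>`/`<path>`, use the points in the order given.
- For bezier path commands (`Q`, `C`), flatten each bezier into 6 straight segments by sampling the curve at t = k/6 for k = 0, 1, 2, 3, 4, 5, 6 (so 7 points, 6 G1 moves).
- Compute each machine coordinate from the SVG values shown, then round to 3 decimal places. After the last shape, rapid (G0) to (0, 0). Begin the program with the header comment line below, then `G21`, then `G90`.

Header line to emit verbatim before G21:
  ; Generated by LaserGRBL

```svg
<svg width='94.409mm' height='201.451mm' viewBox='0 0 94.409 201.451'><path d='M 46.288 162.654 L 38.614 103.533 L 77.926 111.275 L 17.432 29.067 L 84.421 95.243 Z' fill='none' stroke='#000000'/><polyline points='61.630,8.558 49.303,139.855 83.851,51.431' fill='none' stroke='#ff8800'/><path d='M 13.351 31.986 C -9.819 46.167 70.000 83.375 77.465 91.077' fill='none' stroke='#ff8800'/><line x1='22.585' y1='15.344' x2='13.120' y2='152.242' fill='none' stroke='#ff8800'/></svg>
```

Since the viewBox matches the mm dimensions, user units are millimetres directly. The only transform is the Y-flip y_m = 201.451 − y_svg.

Shape 1 is a closed polygon drawn with `<path>`. Its stroke #000000 means cut at S807, F1461. After flipping Y the toolpath is (46.288,38.797) → (38.614,97.918) → (77.926,90.176) → (17.432,172.384) → (84.421,106.208) → (46.288,38.797), returning to the start.

Shape 2 is a open polyline drawn with `<polyline>`. Its stroke #ff8800 means score at S566, F2581. After flipping Y the toolpath is (61.630,192.893) → (49.303,61.596) → (83.851,150.020).

Shape 3 is a cubic bezier drawn with `<path>`. Its stroke #ff8800 means score at S566, F2581. After flipping Y the toolpath is (13.351,169.465) → (9.537,160.699) → (18.016,149.554) → (33.920,137.490) → (52.376,125.966) → (68.515,116.441) → (77.465,110.374).

Shape 4 is a line segment drawn with `<line>`. Its stroke #ff8800 means score at S566, F2581. After flipping Y the toolpath is (22.585,186.107) → (13.120,49.209).

; Generated by LaserGRBL
G21
G90
G0 X46.288 Y38.797
M3 S807
G01 X38.614 Y97.918 F1461
G01 X77.926 Y90.176 F1461
G01 X17.432 Y172.384 F1461
G01 X84.421 Y106.208 F1461
G01 X46.288 Y38.797 F1461
M5
G0 X61.630 Y192.893
M3 S566
G01 X49.303 Y61.596 F2581
G01 X83.851 Y150.020 F2581
M5
G0 X13.351 Y169.465
M3 S566
G01 X9.537 Y160.699 F2581
G01 X18.016 Y149.554 F2581
G01 X33.920 Y137.490 F2581
G01 X52.376 Y125.966 F2581
G01 X68.515 Y116.441 F2581
G01 X77.465 Y110.374 F2581
M5
G0 X22.585 Y186.107
M3 S566
G01 X13.120 Y49.209 F2581
M5
G0 X0.000 Y0.000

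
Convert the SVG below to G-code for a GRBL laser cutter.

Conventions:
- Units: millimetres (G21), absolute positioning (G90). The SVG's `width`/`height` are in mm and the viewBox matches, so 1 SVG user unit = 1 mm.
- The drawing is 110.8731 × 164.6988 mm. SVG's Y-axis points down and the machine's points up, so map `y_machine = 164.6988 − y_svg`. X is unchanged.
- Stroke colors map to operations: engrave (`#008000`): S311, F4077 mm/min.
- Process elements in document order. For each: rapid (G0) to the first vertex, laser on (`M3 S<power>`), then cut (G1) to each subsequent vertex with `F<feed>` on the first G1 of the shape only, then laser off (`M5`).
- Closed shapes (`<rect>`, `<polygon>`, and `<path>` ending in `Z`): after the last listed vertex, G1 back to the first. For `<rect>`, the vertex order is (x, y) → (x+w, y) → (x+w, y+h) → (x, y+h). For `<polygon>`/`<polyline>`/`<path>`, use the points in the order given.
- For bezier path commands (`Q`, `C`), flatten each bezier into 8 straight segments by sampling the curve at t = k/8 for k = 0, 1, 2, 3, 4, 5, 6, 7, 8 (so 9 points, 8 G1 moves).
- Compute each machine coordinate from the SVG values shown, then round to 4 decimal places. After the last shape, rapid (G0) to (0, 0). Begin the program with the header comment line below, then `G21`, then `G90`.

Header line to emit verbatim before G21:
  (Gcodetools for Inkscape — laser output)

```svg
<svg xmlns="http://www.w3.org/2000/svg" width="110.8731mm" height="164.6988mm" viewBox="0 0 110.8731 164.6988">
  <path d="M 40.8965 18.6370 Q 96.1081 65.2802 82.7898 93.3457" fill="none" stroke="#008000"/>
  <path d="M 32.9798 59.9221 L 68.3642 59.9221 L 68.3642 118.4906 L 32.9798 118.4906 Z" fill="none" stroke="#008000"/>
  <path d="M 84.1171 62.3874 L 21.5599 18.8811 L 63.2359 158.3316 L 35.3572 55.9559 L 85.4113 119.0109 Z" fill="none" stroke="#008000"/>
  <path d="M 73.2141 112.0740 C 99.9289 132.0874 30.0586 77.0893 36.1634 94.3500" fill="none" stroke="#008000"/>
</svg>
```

1 u = 1 mm; y_m = 164.6988 − y.

[1] `<path>` quadratic bezier, #008000→engrave S311 F4077: (40.8965,146.0618) → (53.6286,134.6913) → (64.2192,123.9013) → (72.6682,113.6919) → (78.9756,104.0630) → (83.1415,95.0147) → (85.1658,86.5470) → (85.0486,78.6598) → (82.7898,71.3531)

[2] `<path>` rectangle, #008000→engrave S311 F4077: (32.9798,104.7767) → (68.3642,104.7767) → (68.3642,46.2082) → (32.9798,46.2082) → (32.9798,104.7767) (closed)

[3] `<path>` closed polygon, #008000→engrave S311 F4077: (84.1171,102.3114) → (21.5599,145.8177) → (63.2359,6.3672) → (35.3572,108.7429) → (85.4113,45.6879) → (84.1171,102.3114) (closed)

[4] `<path>` cubic bezier, #008000→engrave S311 F4077: (73.2141,52.6248) → (79.0418,48.3483) → (77.8367,49.3783) → (71.6213,53.9890) → (62.4175,60.4545) → (52.2476,67.0491) → (43.1339,72.0469) → (37.0984,73.7221) → (36.1634,70.3488)

(Gcodetools for Inkscape — laser output)
G21
G90
G0 X40.8965 Y146.0618
M3 S311
G1 X53.6286 Y134.6913 F4077
G1 X64.2192 Y123.9013
G1 X72.6682 Y113.6919
G1 X78.9756 Y104.0630
G1 X83.1415 Y95.0147
G1 X85.1658 Y86.5470
G1 X85.0486 Y78.6598
G1 X82.7898 Y71.3531
M5
G0 X32.9798 Y104.7767
M3 S311
G1 X68.3642 Y104.7767 F4077
G1 X68.3642 Y46.2082
G1 X32.9798 Y46.2082
G1 X32.9798 Y104.7767
M5
G0 X84.1171 Y102.3114
M3 S311
G1 X21.5599 Y145.8177 F4077
G1 X63.2359 Y6.3672
G1 X35.3572 Y108.7429
G1 X85.4113 Y45.6879
G1 X84.1171 Y102.3114
M5
G0 X73.2141 Y52.6248
M3 S311
G1 X79.0418 Y48.3483 F4077
G1 X77.8367 Y49.3783
G1 X71.6213 Y53.9890
G1 X62.4175 Y60.4545
G1 X52.2476 Y67.0491
G1 X43.1339 Y72.0469
G1 X37.0984 Y73.7221
G1 X36.1634 Y70.3488
M5
G0 X0.0000 Y0.0000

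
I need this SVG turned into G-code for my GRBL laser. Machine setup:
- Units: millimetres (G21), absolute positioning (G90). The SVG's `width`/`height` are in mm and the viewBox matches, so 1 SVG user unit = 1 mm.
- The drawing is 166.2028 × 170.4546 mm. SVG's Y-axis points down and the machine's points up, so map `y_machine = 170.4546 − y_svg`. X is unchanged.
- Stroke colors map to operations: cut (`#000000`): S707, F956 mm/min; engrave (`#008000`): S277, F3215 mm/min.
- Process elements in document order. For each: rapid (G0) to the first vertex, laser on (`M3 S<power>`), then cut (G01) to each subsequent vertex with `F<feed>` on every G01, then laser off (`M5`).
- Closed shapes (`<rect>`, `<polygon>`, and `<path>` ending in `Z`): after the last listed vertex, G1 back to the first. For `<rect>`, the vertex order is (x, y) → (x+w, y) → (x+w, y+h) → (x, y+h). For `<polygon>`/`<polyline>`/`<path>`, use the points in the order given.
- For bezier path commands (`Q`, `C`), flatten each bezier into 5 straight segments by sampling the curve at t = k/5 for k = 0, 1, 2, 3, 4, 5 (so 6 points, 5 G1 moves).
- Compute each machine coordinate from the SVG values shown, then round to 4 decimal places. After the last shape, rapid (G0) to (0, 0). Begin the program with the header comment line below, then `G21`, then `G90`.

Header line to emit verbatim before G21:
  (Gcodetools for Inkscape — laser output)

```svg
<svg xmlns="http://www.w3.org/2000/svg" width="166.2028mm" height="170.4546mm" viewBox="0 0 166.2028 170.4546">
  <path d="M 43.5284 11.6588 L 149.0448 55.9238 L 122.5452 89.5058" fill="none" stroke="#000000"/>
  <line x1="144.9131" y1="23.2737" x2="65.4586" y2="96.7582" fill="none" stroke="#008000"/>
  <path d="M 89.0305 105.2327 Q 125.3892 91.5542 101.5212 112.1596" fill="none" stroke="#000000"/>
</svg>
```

Since the viewBox matches the mm dimensions, user units are millimetres directly. The only transform is the Y-flip y_m = 170.4546 − y_svg.

Shape 1 is a open polyline drawn with `<path>`. Its stroke #000000 means cut at S707, F956. After flipping Y the toolpath is (43.5284,158.7958) → (149.0448,114.5308) → (122.5452,80.9488).

Shape 2 is a line segment drawn with `<line>`. Its stroke #008000 means engrave at S277, F3215. After flipping Y the toolpath is (144.9131,147.1809) → (65.4586,73.6964).

Shape 3 is a quadratic bezier drawn with `<path>`. Its stroke #000000 means cut at S707, F956. After flipping Y the toolpath is (89.0305,65.2219) → (101.1649,69.3219) → (108.4812,70.6793) → (110.9793,69.2939) → (108.6593,65.1658) → (101.5212,58.2950).

(Gcodetools for Inkscape — laser output)
G21
G90
G0 X43.5284 Y158.7958
M3 S707
G01 X149.0448 Y114.5308 F956
G01 X122.5452 Y80.9488 F956
M5
G0 X144.9131 Y147.1809
M3 S277
G01 X65.4586 Y73.6964 F3215
M5
G0 X89.0305 Y65.2219
M3 S707
G01 X101.1649 Y69.3219 F956
G01 X108.4812 Y70.6793 F956
G01 X110.9793 Y69.2939 F956
G01 X108.6593 Y65.1658 F956
G01 X101.5212 Y58.2950 F956
M5
G0 X0.0000 Y0.0000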